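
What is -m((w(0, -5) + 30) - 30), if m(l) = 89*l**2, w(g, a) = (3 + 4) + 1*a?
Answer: -356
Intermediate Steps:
w(g, a) = 7 + a
-m((w(0, -5) + 30) - 30) = -89*(((7 - 5) + 30) - 30)**2 = -89*((2 + 30) - 30)**2 = -89*(32 - 30)**2 = -89*2**2 = -89*4 = -1*356 = -356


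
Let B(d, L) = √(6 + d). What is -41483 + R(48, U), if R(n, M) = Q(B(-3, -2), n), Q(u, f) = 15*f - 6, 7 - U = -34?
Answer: -40769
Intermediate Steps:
U = 41 (U = 7 - 1*(-34) = 7 + 34 = 41)
Q(u, f) = -6 + 15*f
R(n, M) = -6 + 15*n
-41483 + R(48, U) = -41483 + (-6 + 15*48) = -41483 + (-6 + 720) = -41483 + 714 = -40769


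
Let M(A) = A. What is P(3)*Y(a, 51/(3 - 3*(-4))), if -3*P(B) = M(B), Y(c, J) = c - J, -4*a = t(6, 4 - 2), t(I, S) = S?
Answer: 39/10 ≈ 3.9000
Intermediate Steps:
a = -1/2 (a = -(4 - 2)/4 = -1/4*2 = -1/2 ≈ -0.50000)
P(B) = -B/3
P(3)*Y(a, 51/(3 - 3*(-4))) = (-1/3*3)*(-1/2 - 51/(3 - 3*(-4))) = -(-1/2 - 51/(3 + 12)) = -(-1/2 - 51/15) = -(-1/2 - 1*17/5) = -(-1/2 - 17/5) = -1*(-39/10) = 39/10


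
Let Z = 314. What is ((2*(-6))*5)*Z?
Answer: -18840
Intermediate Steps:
((2*(-6))*5)*Z = ((2*(-6))*5)*314 = -12*5*314 = -60*314 = -18840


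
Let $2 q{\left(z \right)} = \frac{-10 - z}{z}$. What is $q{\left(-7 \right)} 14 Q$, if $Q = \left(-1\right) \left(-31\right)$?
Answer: $93$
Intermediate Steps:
$q{\left(z \right)} = \frac{-10 - z}{2 z}$ ($q{\left(z \right)} = \frac{\left(-10 - z\right) \frac{1}{z}}{2} = \frac{\frac{1}{z} \left(-10 - z\right)}{2} = \frac{-10 - z}{2 z}$)
$Q = 31$
$q{\left(-7 \right)} 14 Q = \frac{-10 - -7}{2 \left(-7\right)} 14 \cdot 31 = \frac{1}{2} \left(- \frac{1}{7}\right) \left(-10 + 7\right) 14 \cdot 31 = \frac{1}{2} \left(- \frac{1}{7}\right) \left(-3\right) 14 \cdot 31 = \frac{3}{14} \cdot 14 \cdot 31 = 3 \cdot 31 = 93$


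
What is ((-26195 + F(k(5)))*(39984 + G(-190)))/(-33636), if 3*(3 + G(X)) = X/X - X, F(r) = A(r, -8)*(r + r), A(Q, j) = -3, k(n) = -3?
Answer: 1572373859/50454 ≈ 31165.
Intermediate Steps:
F(r) = -6*r (F(r) = -3*(r + r) = -6*r)
G(X) = -8/3 - X/3 (G(X) = -3 + (X/X - X)/3 = -3 + (1 - X)/3 = -3 + (⅓ - X/3) = -8/3 - X/3)
((-26195 + F(k(5)))*(39984 + G(-190)))/(-33636) = ((-26195 - 6*(-3))*(39984 + (-8/3 - ⅓*(-190))))/(-33636) = ((-26195 + 18)*(39984 + (-8/3 + 190/3)))*(-1/33636) = -26177*(39984 + 182/3)*(-1/33636) = -26177*120134/3*(-1/33636) = -3144747718/3*(-1/33636) = 1572373859/50454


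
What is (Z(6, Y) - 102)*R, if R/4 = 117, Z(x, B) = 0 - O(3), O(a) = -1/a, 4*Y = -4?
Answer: -47580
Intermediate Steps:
Y = -1 (Y = (¼)*(-4) = -1)
Z(x, B) = ⅓ (Z(x, B) = 0 - (-1)/3 = 0 - 1*(-⅓) = 0 + ⅓ = ⅓)
R = 468 (R = 4*117 = 468)
(Z(6, Y) - 102)*R = (⅓ - 102)*468 = -305/3*468 = -47580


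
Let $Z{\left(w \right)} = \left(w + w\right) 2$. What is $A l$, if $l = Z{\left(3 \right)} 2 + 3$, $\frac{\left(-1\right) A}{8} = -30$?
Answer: $6480$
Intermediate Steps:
$Z{\left(w \right)} = 4 w$ ($Z{\left(w \right)} = 2 w 2 = 4 w$)
$A = 240$ ($A = \left(-8\right) \left(-30\right) = 240$)
$l = 27$ ($l = 4 \cdot 3 \cdot 2 + 3 = 12 \cdot 2 + 3 = 24 + 3 = 27$)
$A l = 240 \cdot 27 = 6480$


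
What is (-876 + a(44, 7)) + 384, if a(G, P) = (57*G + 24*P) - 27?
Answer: 2157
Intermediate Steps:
a(G, P) = -27 + 24*P + 57*G (a(G, P) = (24*P + 57*G) - 27 = -27 + 24*P + 57*G)
(-876 + a(44, 7)) + 384 = (-876 + (-27 + 24*7 + 57*44)) + 384 = (-876 + (-27 + 168 + 2508)) + 384 = (-876 + 2649) + 384 = 1773 + 384 = 2157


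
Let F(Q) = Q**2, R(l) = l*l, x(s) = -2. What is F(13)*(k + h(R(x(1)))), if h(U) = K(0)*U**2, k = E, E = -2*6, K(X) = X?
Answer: -2028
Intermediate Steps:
R(l) = l**2
E = -12
k = -12
h(U) = 0 (h(U) = 0*U**2 = 0)
F(13)*(k + h(R(x(1)))) = 13**2*(-12 + 0) = 169*(-12) = -2028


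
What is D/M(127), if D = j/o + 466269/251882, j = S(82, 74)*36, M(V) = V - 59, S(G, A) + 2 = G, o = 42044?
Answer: 5082308499/180032155736 ≈ 0.028230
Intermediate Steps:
S(G, A) = -2 + G
M(V) = -59 + V
j = 2880 (j = (-2 + 82)*36 = 80*36 = 2880)
D = 5082308499/2647531702 (D = 2880/42044 + 466269/251882 = 2880*(1/42044) + 466269*(1/251882) = 720/10511 + 466269/251882 = 5082308499/2647531702 ≈ 1.9196)
D/M(127) = 5082308499/(2647531702*(-59 + 127)) = (5082308499/2647531702)/68 = (5082308499/2647531702)*(1/68) = 5082308499/180032155736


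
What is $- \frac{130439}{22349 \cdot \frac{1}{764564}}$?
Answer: $- \frac{99728963596}{22349} \approx -4.4623 \cdot 10^{6}$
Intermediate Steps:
$- \frac{130439}{22349 \cdot \frac{1}{764564}} = - \frac{130439}{\frac{22349}{764564}} = \left(-130439\right) \frac{764564}{22349} = - \frac{99728963596}{22349}$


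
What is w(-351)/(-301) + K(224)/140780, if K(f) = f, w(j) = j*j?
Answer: -4336042339/10593695 ≈ -409.30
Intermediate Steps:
w(j) = j²
w(-351)/(-301) + K(224)/140780 = (-351)²/(-301) + 224/140780 = 123201*(-1/301) + 224*(1/140780) = -123201/301 + 56/35195 = -4336042339/10593695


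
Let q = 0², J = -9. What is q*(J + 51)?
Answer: 0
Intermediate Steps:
q = 0
q*(J + 51) = 0*(-9 + 51) = 0*42 = 0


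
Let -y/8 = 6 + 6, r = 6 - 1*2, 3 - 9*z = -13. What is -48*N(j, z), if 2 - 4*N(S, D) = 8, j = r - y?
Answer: 72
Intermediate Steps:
z = 16/9 (z = 1/3 - 1/9*(-13) = 1/3 + 13/9 = 16/9 ≈ 1.7778)
r = 4 (r = 6 - 2 = 4)
y = -96 (y = -8*(6 + 6) = -8*12 = -96)
j = 100 (j = 4 - 1*(-96) = 4 + 96 = 100)
N(S, D) = -3/2 (N(S, D) = 1/2 - 1/4*8 = 1/2 - 2 = -3/2)
-48*N(j, z) = -48*(-3/2) = 72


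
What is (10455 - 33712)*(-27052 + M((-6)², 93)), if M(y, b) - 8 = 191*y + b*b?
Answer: 267897383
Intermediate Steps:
M(y, b) = 8 + b² + 191*y (M(y, b) = 8 + (191*y + b*b) = 8 + (191*y + b²) = 8 + (b² + 191*y) = 8 + b² + 191*y)
(10455 - 33712)*(-27052 + M((-6)², 93)) = (10455 - 33712)*(-27052 + (8 + 93² + 191*(-6)²)) = -23257*(-27052 + (8 + 8649 + 191*36)) = -23257*(-27052 + (8 + 8649 + 6876)) = -23257*(-27052 + 15533) = -23257*(-11519) = 267897383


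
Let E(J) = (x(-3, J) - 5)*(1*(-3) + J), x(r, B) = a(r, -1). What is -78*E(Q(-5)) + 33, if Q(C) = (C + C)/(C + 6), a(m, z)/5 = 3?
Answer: 10173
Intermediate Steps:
a(m, z) = 15 (a(m, z) = 5*3 = 15)
Q(C) = 2*C/(6 + C) (Q(C) = (2*C)/(6 + C) = 2*C/(6 + C))
x(r, B) = 15
E(J) = -30 + 10*J (E(J) = (15 - 5)*(1*(-3) + J) = 10*(-3 + J) = -30 + 10*J)
-78*E(Q(-5)) + 33 = -78*(-30 + 10*(2*(-5)/(6 - 5))) + 33 = -78*(-30 + 10*(2*(-5)/1)) + 33 = -78*(-30 + 10*(2*(-5)*1)) + 33 = -78*(-30 + 10*(-10)) + 33 = -78*(-30 - 100) + 33 = -78*(-130) + 33 = 10140 + 33 = 10173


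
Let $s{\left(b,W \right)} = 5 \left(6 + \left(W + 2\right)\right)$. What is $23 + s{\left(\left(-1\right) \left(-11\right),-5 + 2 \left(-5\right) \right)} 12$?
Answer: $-397$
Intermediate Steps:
$s{\left(b,W \right)} = 40 + 5 W$ ($s{\left(b,W \right)} = 5 \left(6 + \left(2 + W\right)\right) = 5 \left(8 + W\right) = 40 + 5 W$)
$23 + s{\left(\left(-1\right) \left(-11\right),-5 + 2 \left(-5\right) \right)} 12 = 23 + \left(40 + 5 \left(-5 + 2 \left(-5\right)\right)\right) 12 = 23 + \left(40 + 5 \left(-5 - 10\right)\right) 12 = 23 + \left(40 + 5 \left(-15\right)\right) 12 = 23 + \left(40 - 75\right) 12 = 23 - 420 = -397$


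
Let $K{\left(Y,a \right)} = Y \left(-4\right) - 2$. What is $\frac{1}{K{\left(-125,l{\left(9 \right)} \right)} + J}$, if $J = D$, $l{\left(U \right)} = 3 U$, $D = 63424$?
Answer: $\frac{1}{63922} \approx 1.5644 \cdot 10^{-5}$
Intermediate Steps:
$J = 63424$
$K{\left(Y,a \right)} = -2 - 4 Y$ ($K{\left(Y,a \right)} = - 4 Y - 2 = -2 - 4 Y$)
$\frac{1}{K{\left(-125,l{\left(9 \right)} \right)} + J} = \frac{1}{\left(-2 - -500\right) + 63424} = \frac{1}{\left(-2 + 500\right) + 63424} = \frac{1}{498 + 63424} = \frac{1}{63922}$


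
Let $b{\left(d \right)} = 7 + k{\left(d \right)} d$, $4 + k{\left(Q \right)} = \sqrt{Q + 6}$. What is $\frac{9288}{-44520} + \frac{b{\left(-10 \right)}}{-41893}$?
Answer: $- \frac{16299776}{77711515} + \frac{20 i}{41893} \approx -0.20975 + 0.00047741 i$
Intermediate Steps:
$k{\left(Q \right)} = -4 + \sqrt{6 + Q}$ ($k{\left(Q \right)} = -4 + \sqrt{Q + 6} = -4 + \sqrt{6 + Q}$)
$b{\left(d \right)} = 7 + d \left(-4 + \sqrt{6 + d}\right)$ ($b{\left(d \right)} = 7 + \left(-4 + \sqrt{6 + d}\right) d = 7 + d \left(-4 + \sqrt{6 + d}\right)$)
$\frac{9288}{-44520} + \frac{b{\left(-10 \right)}}{-41893} = \frac{9288}{-44520} + \frac{7 - 10 \left(-4 + \sqrt{6 - 10}\right)}{-41893} = 9288 \left(- \frac{1}{44520}\right) + \left(7 - 10 \left(-4 + \sqrt{-4}\right)\right) \left(- \frac{1}{41893}\right) = - \frac{387}{1855} + \left(7 - 10 \left(-4 + 2 i\right)\right) \left(- \frac{1}{41893}\right) = - \frac{387}{1855} + \left(7 + \left(40 - 20 i\right)\right) \left(- \frac{1}{41893}\right) = - \frac{387}{1855} + \left(47 - 20 i\right) \left(- \frac{1}{41893}\right) = - \frac{387}{1855} - \left(\frac{47}{41893} - \frac{20 i}{41893}\right) = - \frac{16299776}{77711515} + \frac{20 i}{41893}$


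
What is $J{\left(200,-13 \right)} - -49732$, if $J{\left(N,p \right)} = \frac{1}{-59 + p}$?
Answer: $\frac{3580703}{72} \approx 49732.0$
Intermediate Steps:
$J{\left(200,-13 \right)} - -49732 = \frac{1}{-59 - 13} - -49732 = \frac{1}{-72} + 49732 = - \frac{1}{72} + 49732 = \frac{3580703}{72}$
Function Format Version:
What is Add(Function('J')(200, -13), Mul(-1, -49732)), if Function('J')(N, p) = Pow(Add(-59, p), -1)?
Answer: Rational(3580703, 72) ≈ 49732.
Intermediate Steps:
Add(Function('J')(200, -13), Mul(-1, -49732)) = Add(Pow(Add(-59, -13), -1), Mul(-1, -49732)) = Add(Pow(-72, -1), 49732) = Add(Rational(-1, 72), 49732) = Rational(3580703, 72)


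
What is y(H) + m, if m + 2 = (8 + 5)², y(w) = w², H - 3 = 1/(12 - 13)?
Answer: 171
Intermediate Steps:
H = 2 (H = 3 + 1/(12 - 13) = 3 + 1/(-1) = 3 - 1 = 2)
m = 167 (m = -2 + (8 + 5)² = -2 + 13² = -2 + 169 = 167)
y(H) + m = 2² + 167 = 4 + 167 = 171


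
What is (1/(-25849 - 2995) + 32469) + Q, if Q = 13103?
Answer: 1314478767/28844 ≈ 45572.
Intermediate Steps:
(1/(-25849 - 2995) + 32469) + Q = (1/(-25849 - 2995) + 32469) + 13103 = (1/(-28844) + 32469) + 13103 = (-1/28844 + 32469) + 13103 = 936535835/28844 + 13103 = 1314478767/28844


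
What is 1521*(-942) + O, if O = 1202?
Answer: -1431580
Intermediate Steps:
1521*(-942) + O = 1521*(-942) + 1202 = -1432782 + 1202 = -1431580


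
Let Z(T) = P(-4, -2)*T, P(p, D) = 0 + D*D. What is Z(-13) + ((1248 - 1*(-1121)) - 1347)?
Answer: 970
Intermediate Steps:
P(p, D) = D**2 (P(p, D) = 0 + D**2 = D**2)
Z(T) = 4*T (Z(T) = (-2)**2*T = 4*T)
Z(-13) + ((1248 - 1*(-1121)) - 1347) = 4*(-13) + ((1248 - 1*(-1121)) - 1347) = -52 + ((1248 + 1121) - 1347) = -52 + (2369 - 1347) = -52 + 1022 = 970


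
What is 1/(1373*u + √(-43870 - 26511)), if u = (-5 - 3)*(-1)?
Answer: 10984/120718637 - I*√70381/120718637 ≈ 9.0988e-5 - 2.1976e-6*I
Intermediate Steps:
u = 8 (u = -8*(-1) = 8)
1/(1373*u + √(-43870 - 26511)) = 1/(1373*8 + √(-43870 - 26511)) = 1/(10984 + √(-70381)) = 1/(10984 + I*√70381)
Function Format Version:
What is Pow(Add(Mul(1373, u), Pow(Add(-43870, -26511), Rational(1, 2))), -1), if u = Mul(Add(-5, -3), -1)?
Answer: Add(Rational(10984, 120718637), Mul(Rational(-1, 120718637), I, Pow(70381, Rational(1, 2)))) ≈ Add(9.0988e-5, Mul(-2.1976e-6, I))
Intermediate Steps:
u = 8 (u = Mul(-8, -1) = 8)
Pow(Add(Mul(1373, u), Pow(Add(-43870, -26511), Rational(1, 2))), -1) = Pow(Add(Mul(1373, 8), Pow(Add(-43870, -26511), Rational(1, 2))), -1) = Pow(Add(10984, Pow(-70381, Rational(1, 2))), -1) = Pow(Add(10984, Mul(I, Pow(70381, Rational(1, 2)))), -1)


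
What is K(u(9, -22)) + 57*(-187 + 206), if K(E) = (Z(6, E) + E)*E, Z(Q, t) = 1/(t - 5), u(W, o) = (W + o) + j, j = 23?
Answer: 1185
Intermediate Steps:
u(W, o) = 23 + W + o (u(W, o) = (W + o) + 23 = 23 + W + o)
Z(Q, t) = 1/(-5 + t)
K(E) = E*(E + 1/(-5 + E)) (K(E) = (1/(-5 + E) + E)*E = (E + 1/(-5 + E))*E = E*(E + 1/(-5 + E)))
K(u(9, -22)) + 57*(-187 + 206) = (23 + 9 - 22)*(1 + (23 + 9 - 22)*(-5 + (23 + 9 - 22)))/(-5 + (23 + 9 - 22)) + 57*(-187 + 206) = 10*(1 + 10*(-5 + 10))/(-5 + 10) + 57*19 = 10*(1 + 10*5)/5 + 1083 = 10*(⅕)*(1 + 50) + 1083 = 10*(⅕)*51 + 1083 = 102 + 1083 = 1185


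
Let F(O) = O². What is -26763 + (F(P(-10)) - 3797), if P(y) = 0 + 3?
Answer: -30551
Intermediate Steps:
P(y) = 3
-26763 + (F(P(-10)) - 3797) = -26763 + (3² - 3797) = -26763 + (9 - 3797) = -26763 - 3788 = -30551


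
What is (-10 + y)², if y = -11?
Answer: 441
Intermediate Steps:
(-10 + y)² = (-10 - 11)² = (-21)² = 441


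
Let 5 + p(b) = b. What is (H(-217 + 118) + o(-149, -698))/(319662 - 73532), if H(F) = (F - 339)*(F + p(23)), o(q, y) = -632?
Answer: 17423/123065 ≈ 0.14158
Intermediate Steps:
p(b) = -5 + b
H(F) = (-339 + F)*(18 + F) (H(F) = (F - 339)*(F + (-5 + 23)) = (-339 + F)*(F + 18) = (-339 + F)*(18 + F))
(H(-217 + 118) + o(-149, -698))/(319662 - 73532) = ((-6102 + (-217 + 118)² - 321*(-217 + 118)) - 632)/(319662 - 73532) = ((-6102 + (-99)² - 321*(-99)) - 632)/246130 = ((-6102 + 9801 + 31779) - 632)*(1/246130) = (35478 - 632)*(1/246130) = 34846*(1/246130) = 17423/123065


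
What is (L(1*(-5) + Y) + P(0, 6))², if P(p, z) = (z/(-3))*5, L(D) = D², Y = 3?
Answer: 36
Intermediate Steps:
P(p, z) = -5*z/3 (P(p, z) = (z*(-⅓))*5 = -z/3*5 = -5*z/3)
(L(1*(-5) + Y) + P(0, 6))² = ((1*(-5) + 3)² - 5/3*6)² = ((-5 + 3)² - 10)² = ((-2)² - 10)² = (4 - 10)² = (-6)² = 36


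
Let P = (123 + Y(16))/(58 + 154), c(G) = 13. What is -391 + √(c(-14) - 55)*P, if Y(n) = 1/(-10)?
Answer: -391 + 1229*I*√42/2120 ≈ -391.0 + 3.757*I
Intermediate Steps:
Y(n) = -⅒
P = 1229/2120 (P = (123 - ⅒)/(58 + 154) = (1229/10)/212 = (1229/10)*(1/212) = 1229/2120 ≈ 0.57972)
-391 + √(c(-14) - 55)*P = -391 + √(13 - 55)*(1229/2120) = -391 + √(-42)*(1229/2120) = -391 + (I*√42)*(1229/2120) = -391 + 1229*I*√42/2120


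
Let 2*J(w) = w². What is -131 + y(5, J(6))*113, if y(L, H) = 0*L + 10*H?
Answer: 20209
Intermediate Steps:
J(w) = w²/2
y(L, H) = 10*H (y(L, H) = 0 + 10*H = 10*H)
-131 + y(5, J(6))*113 = -131 + (10*((½)*6²))*113 = -131 + (10*((½)*36))*113 = -131 + (10*18)*113 = -131 + 180*113 = -131 + 20340 = 20209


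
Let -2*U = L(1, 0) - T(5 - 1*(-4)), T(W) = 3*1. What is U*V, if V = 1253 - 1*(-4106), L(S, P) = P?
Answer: 16077/2 ≈ 8038.5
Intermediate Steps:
T(W) = 3
U = 3/2 (U = -(0 - 1*3)/2 = -(0 - 3)/2 = -½*(-3) = 3/2 ≈ 1.5000)
V = 5359 (V = 1253 + 4106 = 5359)
U*V = (3/2)*5359 = 16077/2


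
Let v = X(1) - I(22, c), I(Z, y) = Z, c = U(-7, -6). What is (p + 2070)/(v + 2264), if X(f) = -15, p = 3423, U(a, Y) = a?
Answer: 5493/2227 ≈ 2.4665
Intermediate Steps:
c = -7
v = -37 (v = -15 - 1*22 = -15 - 22 = -37)
(p + 2070)/(v + 2264) = (3423 + 2070)/(-37 + 2264) = 5493/2227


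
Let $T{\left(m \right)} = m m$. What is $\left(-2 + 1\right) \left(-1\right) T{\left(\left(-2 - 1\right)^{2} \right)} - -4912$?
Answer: $4993$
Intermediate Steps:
$T{\left(m \right)} = m^{2}$
$\left(-2 + 1\right) \left(-1\right) T{\left(\left(-2 - 1\right)^{2} \right)} - -4912 = \left(-2 + 1\right) \left(-1\right) \left(\left(-2 - 1\right)^{2}\right)^{2} - -4912 = \left(-1\right) \left(-1\right) \left(\left(-3\right)^{2}\right)^{2} + 4912 = 1 \cdot 9^{2} + 4912 = 1 \cdot 81 + 4912 = 81 + 4912 = 4993$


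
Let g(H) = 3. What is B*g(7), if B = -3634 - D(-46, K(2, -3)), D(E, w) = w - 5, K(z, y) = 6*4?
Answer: -10959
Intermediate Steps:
K(z, y) = 24
D(E, w) = -5 + w
B = -3653 (B = -3634 - (-5 + 24) = -3634 - 1*19 = -3634 - 19 = -3653)
B*g(7) = -3653*3 = -10959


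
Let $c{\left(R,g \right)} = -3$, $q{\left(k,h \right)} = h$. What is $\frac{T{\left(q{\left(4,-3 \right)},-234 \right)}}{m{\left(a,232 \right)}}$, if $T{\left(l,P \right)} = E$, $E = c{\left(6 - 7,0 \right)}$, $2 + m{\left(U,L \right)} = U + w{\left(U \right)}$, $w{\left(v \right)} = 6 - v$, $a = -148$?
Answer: $- \frac{3}{4} \approx -0.75$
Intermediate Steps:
$m{\left(U,L \right)} = 4$ ($m{\left(U,L \right)} = -2 + \left(U - \left(-6 + U\right)\right) = -2 + 6 = 4$)
$E = -3$
$T{\left(l,P \right)} = -3$
$\frac{T{\left(q{\left(4,-3 \right)},-234 \right)}}{m{\left(a,232 \right)}} = - \frac{3}{4}$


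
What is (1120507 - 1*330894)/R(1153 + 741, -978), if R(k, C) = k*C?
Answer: -789613/1852332 ≈ -0.42628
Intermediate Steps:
R(k, C) = C*k
(1120507 - 1*330894)/R(1153 + 741, -978) = (1120507 - 1*330894)/((-978*(1153 + 741))) = (1120507 - 330894)/((-978*1894)) = 789613/(-1852332) = 789613*(-1/1852332) = -789613/1852332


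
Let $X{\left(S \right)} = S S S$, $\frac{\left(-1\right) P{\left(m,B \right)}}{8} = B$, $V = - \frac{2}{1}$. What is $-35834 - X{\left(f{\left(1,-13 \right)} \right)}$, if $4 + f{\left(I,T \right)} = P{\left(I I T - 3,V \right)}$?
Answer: $-37562$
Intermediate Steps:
$V = -2$ ($V = \left(-2\right) 1 = -2$)
$P{\left(m,B \right)} = - 8 B$
$f{\left(I,T \right)} = 12$ ($f{\left(I,T \right)} = -4 - -16 = -4 + 16 = 12$)
$X{\left(S \right)} = S^{3}$ ($X{\left(S \right)} = S^{2} S = S^{3}$)
$-35834 - X{\left(f{\left(1,-13 \right)} \right)} = -35834 - 12^{3} = -35834 - 1728 = -37562$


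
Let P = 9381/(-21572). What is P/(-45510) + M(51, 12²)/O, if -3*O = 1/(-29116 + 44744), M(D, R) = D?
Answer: -782475639605033/327247240 ≈ -2.3911e+6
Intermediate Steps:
O = -1/46884 (O = -1/(3*(-29116 + 44744)) = -⅓/15628 = -⅓*1/15628 = -1/46884 ≈ -2.1329e-5)
P = -9381/21572 (P = 9381*(-1/21572) = -9381/21572 ≈ -0.43487)
P/(-45510) + M(51, 12²)/O = -9381/21572/(-45510) + 51/(-1/46884) = -9381/21572*(-1/45510) + 51*(-46884) = 3127/327247240 - 2391084 = -782475639605033/327247240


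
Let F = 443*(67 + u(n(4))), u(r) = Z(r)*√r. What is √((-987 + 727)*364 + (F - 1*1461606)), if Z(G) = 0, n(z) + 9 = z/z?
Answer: I*√1526565 ≈ 1235.5*I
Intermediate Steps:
n(z) = -8 (n(z) = -9 + z/z = -9 + 1 = -8)
u(r) = 0 (u(r) = 0*√r = 0)
F = 29681 (F = 443*(67 + 0) = 443*67 = 29681)
√((-987 + 727)*364 + (F - 1*1461606)) = √((-987 + 727)*364 + (29681 - 1*1461606)) = √(-260*364 + (29681 - 1461606)) = √(-94640 - 1431925) = √(-1526565) = I*√1526565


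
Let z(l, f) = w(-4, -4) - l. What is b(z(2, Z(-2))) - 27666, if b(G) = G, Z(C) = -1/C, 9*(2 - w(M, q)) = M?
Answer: -248990/9 ≈ -27666.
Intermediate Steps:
w(M, q) = 2 - M/9
z(l, f) = 22/9 - l (z(l, f) = (2 - ⅑*(-4)) - l = (2 + 4/9) - l = 22/9 - l)
b(z(2, Z(-2))) - 27666 = (22/9 - 1*2) - 27666 = (22/9 - 2) - 27666 = 4/9 - 27666 = -248990/9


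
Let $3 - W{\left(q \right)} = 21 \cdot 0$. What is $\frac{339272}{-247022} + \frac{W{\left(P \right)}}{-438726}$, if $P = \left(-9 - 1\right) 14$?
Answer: $- \frac{24808031423}{18062495662} \approx -1.3735$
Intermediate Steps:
$P = -140$ ($P = \left(-10\right) 14 = -140$)
$W{\left(q \right)} = 3$ ($W{\left(q \right)} = 3 - 21 \cdot 0 = 3 - 0 = 3 + 0 = 3$)
$\frac{339272}{-247022} + \frac{W{\left(P \right)}}{-438726} = \frac{339272}{-247022} + \frac{3}{-438726} = 339272 \left(- \frac{1}{247022}\right) + 3 \left(- \frac{1}{438726}\right) = - \frac{169636}{123511} - \frac{1}{146242} = - \frac{24808031423}{18062495662}$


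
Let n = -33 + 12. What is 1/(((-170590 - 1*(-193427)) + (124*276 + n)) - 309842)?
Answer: -1/252802 ≈ -3.9557e-6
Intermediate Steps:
n = -21
1/(((-170590 - 1*(-193427)) + (124*276 + n)) - 309842) = 1/(((-170590 - 1*(-193427)) + (124*276 - 21)) - 309842) = 1/(((-170590 + 193427) + (34224 - 21)) - 309842) = 1/((22837 + 34203) - 309842) = 1/(57040 - 309842) = 1/(-252802) = -1/252802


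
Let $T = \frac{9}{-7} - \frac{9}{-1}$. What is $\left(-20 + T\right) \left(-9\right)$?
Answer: $\frac{774}{7} \approx 110.57$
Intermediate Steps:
$T = \frac{54}{7}$ ($T = 9 \left(- \frac{1}{7}\right) - -9 = - \frac{9}{7} + 9 = \frac{54}{7} \approx 7.7143$)
$\left(-20 + T\right) \left(-9\right) = \left(-20 + \frac{54}{7}\right) \left(-9\right) = \left(- \frac{86}{7}\right) \left(-9\right) = \frac{774}{7}$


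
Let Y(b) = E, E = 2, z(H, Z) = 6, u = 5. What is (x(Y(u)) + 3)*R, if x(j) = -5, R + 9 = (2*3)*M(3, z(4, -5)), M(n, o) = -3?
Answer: 54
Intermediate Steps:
Y(b) = 2
R = -27 (R = -9 + (2*3)*(-3) = -9 + 6*(-3) = -9 - 18 = -27)
(x(Y(u)) + 3)*R = (-5 + 3)*(-27) = -2*(-27) = 54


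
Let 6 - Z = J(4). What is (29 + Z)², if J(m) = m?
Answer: 961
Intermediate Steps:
Z = 2 (Z = 6 - 1*4 = 6 - 4 = 2)
(29 + Z)² = (29 + 2)² = 31² = 961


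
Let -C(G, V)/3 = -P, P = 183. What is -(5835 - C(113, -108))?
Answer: -5286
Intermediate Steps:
C(G, V) = 549 (C(G, V) = -(-3)*183 = -3*(-183) = 549)
-(5835 - C(113, -108)) = -(5835 - 1*549) = -(5835 - 549) = -1*5286 = -5286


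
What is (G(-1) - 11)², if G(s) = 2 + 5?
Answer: 16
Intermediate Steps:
G(s) = 7
(G(-1) - 11)² = (7 - 11)² = (-4)² = 16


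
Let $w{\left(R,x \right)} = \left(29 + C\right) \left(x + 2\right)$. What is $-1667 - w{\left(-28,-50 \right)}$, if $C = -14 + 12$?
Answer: $-371$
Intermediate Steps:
$C = -2$
$w{\left(R,x \right)} = 54 + 27 x$ ($w{\left(R,x \right)} = \left(29 - 2\right) \left(x + 2\right) = 27 \left(2 + x\right) = 54 + 27 x$)
$-1667 - w{\left(-28,-50 \right)} = -1667 - \left(54 + 27 \left(-50\right)\right) = -1667 - \left(54 - 1350\right) = -1667 - -1296 = -1667 + 1296 = -371$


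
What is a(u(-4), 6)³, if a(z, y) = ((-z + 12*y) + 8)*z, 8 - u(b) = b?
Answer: 543338496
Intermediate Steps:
u(b) = 8 - b
a(z, y) = z*(8 - z + 12*y) (a(z, y) = (8 - z + 12*y)*z = z*(8 - z + 12*y))
a(u(-4), 6)³ = ((8 - 1*(-4))*(8 - (8 - 1*(-4)) + 12*6))³ = ((8 + 4)*(8 - (8 + 4) + 72))³ = (12*(8 - 1*12 + 72))³ = (12*(8 - 12 + 72))³ = (12*68)³ = 816³ = 543338496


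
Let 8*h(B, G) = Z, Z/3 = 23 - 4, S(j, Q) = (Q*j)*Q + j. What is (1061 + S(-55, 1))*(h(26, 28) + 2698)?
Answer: 20580591/8 ≈ 2.5726e+6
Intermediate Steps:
S(j, Q) = j + j*Q² (S(j, Q) = j*Q² + j = j + j*Q²)
Z = 57 (Z = 3*(23 - 4) = 3*19 = 57)
h(B, G) = 57/8 (h(B, G) = (⅛)*57 = 57/8)
(1061 + S(-55, 1))*(h(26, 28) + 2698) = (1061 - 55*(1 + 1²))*(57/8 + 2698) = (1061 - 55*(1 + 1))*(21641/8) = (1061 - 55*2)*(21641/8) = (1061 - 110)*(21641/8) = 951*(21641/8) = 20580591/8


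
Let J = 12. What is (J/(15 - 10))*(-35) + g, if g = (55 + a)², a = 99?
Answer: 23632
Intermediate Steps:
g = 23716 (g = (55 + 99)² = 154² = 23716)
(J/(15 - 10))*(-35) + g = (12/(15 - 10))*(-35) + 23716 = (12/5)*(-35) + 23716 = -84 + 23716 = 23632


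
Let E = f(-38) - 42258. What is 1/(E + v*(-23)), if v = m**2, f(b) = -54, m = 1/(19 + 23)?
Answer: -1764/74638391 ≈ -2.3634e-5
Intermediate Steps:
m = 1/42 ≈ 0.023810
v = 1/1764 (v = (1/42)**2 = 1/1764 ≈ 0.00056689)
E = -42312 (E = -54 - 42258 = -42312)
1/(E + v*(-23)) = 1/(-42312 + (1/1764)*(-23)) = 1/(-42312 - 23/1764) = 1/(-74638391/1764) = -1764/74638391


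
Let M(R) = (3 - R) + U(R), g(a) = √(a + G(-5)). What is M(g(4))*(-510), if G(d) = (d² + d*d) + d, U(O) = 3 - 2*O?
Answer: 7650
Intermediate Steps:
G(d) = d + 2*d² (G(d) = (d² + d²) + d = 2*d² + d = d + 2*d²)
g(a) = √(45 + a) (g(a) = √(a - 5*(1 + 2*(-5))) = √(a - 5*(1 - 10)) = √(a - 5*(-9)) = √(a + 45) = √(45 + a))
M(R) = 6 - 3*R (M(R) = (3 - R) + (3 - 2*R) = 6 - 3*R)
M(g(4))*(-510) = (6 - 3*√(45 + 4))*(-510) = (6 - 3*√49)*(-510) = (6 - 3*7)*(-510) = (6 - 21)*(-510) = -15*(-510) = 7650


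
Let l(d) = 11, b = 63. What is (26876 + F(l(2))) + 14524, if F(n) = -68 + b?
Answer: 41395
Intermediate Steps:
F(n) = -5 (F(n) = -68 + 63 = -5)
(26876 + F(l(2))) + 14524 = (26876 - 5) + 14524 = 26871 + 14524 = 41395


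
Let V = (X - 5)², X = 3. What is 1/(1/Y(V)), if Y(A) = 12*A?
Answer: 48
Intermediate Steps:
V = 4 (V = (3 - 5)² = (-2)² = 4)
1/(1/Y(V)) = 1/(1/(12*4)) = 1/(1/48) = 48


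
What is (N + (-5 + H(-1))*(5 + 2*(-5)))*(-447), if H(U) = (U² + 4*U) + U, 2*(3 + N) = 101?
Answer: -82695/2 ≈ -41348.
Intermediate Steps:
N = 95/2 (N = -3 + (½)*101 = -3 + 101/2 = 95/2 ≈ 47.500)
H(U) = U² + 5*U
(N + (-5 + H(-1))*(5 + 2*(-5)))*(-447) = (95/2 + (-5 - (5 - 1))*(5 + 2*(-5)))*(-447) = (95/2 + (-5 - 1*4)*(5 - 10))*(-447) = (95/2 + (-5 - 4)*(-5))*(-447) = (95/2 - 9*(-5))*(-447) = (95/2 + 45)*(-447) = (185/2)*(-447) = -82695/2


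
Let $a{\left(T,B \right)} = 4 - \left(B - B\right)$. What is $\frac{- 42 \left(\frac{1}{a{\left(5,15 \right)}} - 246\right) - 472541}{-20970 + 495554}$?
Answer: $- \frac{924439}{949168} \approx -0.97395$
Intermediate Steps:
$a{\left(T,B \right)} = 4$ ($a{\left(T,B \right)} = 4 - 0 = 4 + 0 = 4$)
$\frac{- 42 \left(\frac{1}{a{\left(5,15 \right)}} - 246\right) - 472541}{-20970 + 495554} = \frac{- 42 \left(\frac{1}{4} - 246\right) - 472541}{-20970 + 495554} = \frac{- 42 \left(\frac{1}{4} - 246\right) - 472541}{474584} = \left(\left(-42\right) \left(- \frac{983}{4}\right) - 472541\right) \frac{1}{474584} = \left(\frac{20643}{2} - 472541\right) \frac{1}{474584} = \left(- \frac{924439}{2}\right) \frac{1}{474584} = - \frac{924439}{949168}$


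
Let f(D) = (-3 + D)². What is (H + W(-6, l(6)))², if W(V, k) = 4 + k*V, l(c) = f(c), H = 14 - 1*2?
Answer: 1444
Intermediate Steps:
H = 12 (H = 14 - 2 = 12)
l(c) = (-3 + c)²
W(V, k) = 4 + V*k
(H + W(-6, l(6)))² = (12 + (4 - 6*(-3 + 6)²))² = (12 + (4 - 6*3²))² = (12 + (4 - 6*9))² = (12 + (4 - 54))² = (12 - 50)² = (-38)² = 1444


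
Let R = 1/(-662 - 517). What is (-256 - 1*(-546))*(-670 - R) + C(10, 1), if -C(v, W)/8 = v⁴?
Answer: -323399410/1179 ≈ -2.7430e+5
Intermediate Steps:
R = -1/1179 (R = 1/(-1179) = -1/1179 ≈ -0.00084818)
C(v, W) = -8*v⁴
(-256 - 1*(-546))*(-670 - R) + C(10, 1) = (-256 - 1*(-546))*(-670 - 1*(-1/1179)) - 8*10⁴ = (-256 + 546)*(-670 + 1/1179) - 8*10000 = 290*(-789929/1179) - 80000 = -229079410/1179 - 80000 = -323399410/1179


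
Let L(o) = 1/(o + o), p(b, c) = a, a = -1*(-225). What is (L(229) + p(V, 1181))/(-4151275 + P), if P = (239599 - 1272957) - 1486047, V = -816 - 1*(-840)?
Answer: -103051/3055171440 ≈ -3.3730e-5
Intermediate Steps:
a = 225
V = 24 (V = -816 + 840 = 24)
p(b, c) = 225
L(o) = 1/(2*o)
P = -2519405 (P = -1033358 - 1486047 = -2519405)
(L(229) + p(V, 1181))/(-4151275 + P) = ((1/2)/229 + 225)/(-4151275 - 2519405) = ((1/2)*(1/229) + 225)/(-6670680) = (1/458 + 225)*(-1/6670680) = (103051/458)*(-1/6670680) = -103051/3055171440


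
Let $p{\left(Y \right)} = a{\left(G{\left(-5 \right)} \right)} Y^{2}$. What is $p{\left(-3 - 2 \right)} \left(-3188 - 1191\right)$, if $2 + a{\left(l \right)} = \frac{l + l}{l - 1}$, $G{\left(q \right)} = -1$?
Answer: $109475$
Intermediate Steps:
$a{\left(l \right)} = -2 + \frac{2 l}{-1 + l}$ ($a{\left(l \right)} = -2 + \frac{l + l}{l - 1} = -2 + \frac{2 l}{-1 + l}$)
$p{\left(Y \right)} = - Y^{2}$ ($p{\left(Y \right)} = \frac{2}{-1 - 1} Y^{2} = \frac{2}{-2} Y^{2} = 2 \left(- \frac{1}{2}\right) Y^{2} = - Y^{2}$)
$p{\left(-3 - 2 \right)} \left(-3188 - 1191\right) = - \left(-3 - 2\right)^{2} \left(-3188 - 1191\right) = - \left(-5\right)^{2} \left(-3188 - 1191\right) = \left(-1\right) 25 \left(-4379\right) = \left(-25\right) \left(-4379\right) = 109475$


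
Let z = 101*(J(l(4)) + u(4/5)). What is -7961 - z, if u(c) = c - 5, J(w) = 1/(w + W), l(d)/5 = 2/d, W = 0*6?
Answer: -37886/5 ≈ -7577.2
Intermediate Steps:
W = 0
l(d) = 10/d (l(d) = 5*(2/d) = 10/d)
J(w) = 1/w (J(w) = 1/(w + 0) = 1/w)
u(c) = -5 + c
z = -1919/5 (z = 101*(1/(10/4) + (-5 + 4/5)) = 101*(1/(10*(¼)) + (-5 + 4*(⅕))) = 101*(1/(5/2) + (-5 + ⅘)) = 101*(⅖ - 21/5) = 101*(-19/5) = -1919/5 ≈ -383.80)
-7961 - z = -7961 - 1*(-1919/5) = -7961 + 1919/5 = -37886/5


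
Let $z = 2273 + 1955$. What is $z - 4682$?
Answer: $-454$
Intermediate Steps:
$z = 4228$
$z - 4682 = 4228 - 4682 = -454$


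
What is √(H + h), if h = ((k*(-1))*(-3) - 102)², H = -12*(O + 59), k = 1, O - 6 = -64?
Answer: √9789 ≈ 98.939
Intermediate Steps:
O = -58 (O = 6 - 64 = -58)
H = -12 (H = -12*(-58 + 59) = -12*1 = -12)
h = 9801 (h = ((1*(-1))*(-3) - 102)² = (-1*(-3) - 102)² = (3 - 102)² = (-99)² = 9801)
√(H + h) = √(-12 + 9801) = √9789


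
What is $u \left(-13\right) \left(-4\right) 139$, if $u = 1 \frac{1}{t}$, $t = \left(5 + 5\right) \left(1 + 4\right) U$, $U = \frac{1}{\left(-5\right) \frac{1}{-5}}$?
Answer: $\frac{3614}{25} \approx 144.56$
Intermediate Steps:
$U = 1$ ($U = \frac{1}{\left(-5\right) \left(- \frac{1}{5}\right)} = 1^{-1} = 1$)
$t = 50$ ($t = \left(5 + 5\right) \left(1 + 4\right) 1 = 10 \cdot 5 \cdot 1 = 50 \cdot 1 = 50$)
$u = \frac{1}{50}$ ($u = 1 \cdot \frac{1}{50} = \frac{1}{50} \approx 0.02$)
$u \left(-13\right) \left(-4\right) 139 = \frac{\left(-13\right) \left(-4\right) 139}{50} = \frac{52 \cdot 139}{50} = \frac{1}{50} \cdot 7228 = \frac{3614}{25}$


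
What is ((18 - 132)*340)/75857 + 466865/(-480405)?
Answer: -10807095221/7288416417 ≈ -1.4828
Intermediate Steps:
((18 - 132)*340)/75857 + 466865/(-480405) = -114*340*(1/75857) + 466865*(-1/480405) = -38760*1/75857 - 93373/96081 = -38760/75857 - 93373/96081 = -10807095221/7288416417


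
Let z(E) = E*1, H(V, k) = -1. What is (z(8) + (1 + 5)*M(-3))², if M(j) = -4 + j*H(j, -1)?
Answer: 4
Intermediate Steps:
z(E) = E
M(j) = -4 - j (M(j) = -4 + j*(-1) = -4 - j)
(z(8) + (1 + 5)*M(-3))² = (8 + (1 + 5)*(-4 - 1*(-3)))² = (8 + 6*(-4 + 3))² = (8 + 6*(-1))² = (8 - 6)² = 2² = 4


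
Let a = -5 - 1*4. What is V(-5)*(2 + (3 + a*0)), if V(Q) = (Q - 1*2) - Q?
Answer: -10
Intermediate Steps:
a = -9 (a = -5 - 4 = -9)
V(Q) = -2 (V(Q) = (Q - 2) - Q = (-2 + Q) - Q = -2)
V(-5)*(2 + (3 + a*0)) = -2*(2 + (3 - 9*0)) = -2*(2 + (3 + 0)) = -2*(2 + 3) = -2*5 = -10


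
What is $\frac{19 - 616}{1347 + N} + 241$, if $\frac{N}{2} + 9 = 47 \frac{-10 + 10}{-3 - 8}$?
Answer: $\frac{106564}{443} \approx 240.55$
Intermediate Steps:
$N = -18$ ($N = -18 + 2 \cdot 47 \frac{-10 + 10}{-3 - 8} = -18 + 2 \cdot 47 \frac{0}{-11} = -18 + 2 \cdot 47 \cdot 0 \left(- \frac{1}{11}\right) = -18 + 2 \cdot 47 \cdot 0 = -18 + 2 \cdot 0 = -18 + 0 = -18$)
$\frac{19 - 616}{1347 + N} + 241 = \frac{19 - 616}{1347 - 18} + 241 = \frac{1}{1329} \left(-597\right) + 241 = - \frac{199}{443} + 241 = \frac{106564}{443}$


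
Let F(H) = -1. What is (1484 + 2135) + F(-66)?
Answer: 3618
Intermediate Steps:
(1484 + 2135) + F(-66) = (1484 + 2135) - 1 = 3619 - 1 = 3618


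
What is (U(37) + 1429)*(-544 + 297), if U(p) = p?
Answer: -362102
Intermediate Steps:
(U(37) + 1429)*(-544 + 297) = (37 + 1429)*(-544 + 297) = 1466*(-247) = -362102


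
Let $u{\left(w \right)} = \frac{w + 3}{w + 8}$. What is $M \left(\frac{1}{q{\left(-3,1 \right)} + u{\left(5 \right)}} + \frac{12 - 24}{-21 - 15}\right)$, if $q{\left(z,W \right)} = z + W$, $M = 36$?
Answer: $-14$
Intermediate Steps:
$q{\left(z,W \right)} = W + z$
$u{\left(w \right)} = \frac{3 + w}{8 + w}$
$M \left(\frac{1}{q{\left(-3,1 \right)} + u{\left(5 \right)}} + \frac{12 - 24}{-21 - 15}\right) = 36 \left(\frac{1}{\left(1 - 3\right) + \frac{3 + 5}{8 + 5}} + \frac{12 - 24}{-21 - 15}\right) = 36 \left(\frac{1}{-2 + \frac{1}{13} \cdot 8} - \frac{12}{-36}\right) = 36 \left(\frac{1}{-2 + \frac{1}{13} \cdot 8} - - \frac{1}{3}\right) = 36 \left(\frac{1}{-2 + \frac{8}{13}} + \frac{1}{3}\right) = 36 \left(\frac{1}{- \frac{18}{13}} + \frac{1}{3}\right) = 36 \left(- \frac{13}{18} + \frac{1}{3}\right) = 36 \left(- \frac{7}{18}\right) = -14$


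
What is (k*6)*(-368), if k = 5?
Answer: -11040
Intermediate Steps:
(k*6)*(-368) = (5*6)*(-368) = 30*(-368) = -11040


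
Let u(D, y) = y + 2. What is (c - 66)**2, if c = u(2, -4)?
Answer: 4624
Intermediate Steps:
u(D, y) = 2 + y
c = -2 (c = 2 - 4 = -2)
(c - 66)**2 = (-2 - 66)**2 = (-68)**2 = 4624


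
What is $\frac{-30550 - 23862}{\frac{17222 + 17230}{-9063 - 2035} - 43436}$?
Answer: $\frac{150966094}{120521795} \approx 1.2526$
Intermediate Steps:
$\frac{-30550 - 23862}{\frac{17222 + 17230}{-9063 - 2035} - 43436} = - \frac{54412}{\frac{34452}{-11098} - 43436} = - \frac{54412}{34452 \left(- \frac{1}{11098}\right) - 43436} = - \frac{54412}{- \frac{17226}{5549} - 43436} = - \frac{54412}{- \frac{241043590}{5549}} = \left(-54412\right) \left(- \frac{5549}{241043590}\right) = \frac{150966094}{120521795}$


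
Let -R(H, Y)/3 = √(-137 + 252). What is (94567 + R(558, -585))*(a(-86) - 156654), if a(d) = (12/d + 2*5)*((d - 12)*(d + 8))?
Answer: -330517906422/43 + 10485198*√115/43 ≈ -7.6839e+9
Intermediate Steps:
R(H, Y) = -3*√115 (R(H, Y) = -3*√(-137 + 252) = -3*√115)
a(d) = (-12 + d)*(8 + d)*(10 + 12/d) (a(d) = (12/d + 10)*((-12 + d)*(8 + d)) = (10 + 12/d)*((-12 + d)*(8 + d)) = (-12 + d)*(8 + d)*(10 + 12/d))
(94567 + R(558, -585))*(a(-86) - 156654) = (94567 - 3*√115)*((-1008 - 1152/(-86) - 28*(-86) + 10*(-86)²) - 156654) = (94567 - 3*√115)*((-1008 - 1152*(-1/86) + 2408 + 10*7396) - 156654) = (94567 - 3*√115)*((-1008 + 576/43 + 2408 + 73960) - 156654) = (94567 - 3*√115)*(3241056/43 - 156654) = (94567 - 3*√115)*(-3495066/43) = -330517906422/43 + 10485198*√115/43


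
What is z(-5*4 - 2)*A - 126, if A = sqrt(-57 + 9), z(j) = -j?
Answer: -126 + 88*I*sqrt(3) ≈ -126.0 + 152.42*I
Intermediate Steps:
A = 4*I*sqrt(3) (A = sqrt(-48) = 4*I*sqrt(3) ≈ 6.9282*I)
z(-5*4 - 2)*A - 126 = (-(-5*4 - 2))*(4*I*sqrt(3)) - 126 = (-(-20 - 2))*(4*I*sqrt(3)) - 126 = (-1*(-22))*(4*I*sqrt(3)) - 126 = 22*(4*I*sqrt(3)) - 126 = 88*I*sqrt(3) - 126 = -126 + 88*I*sqrt(3)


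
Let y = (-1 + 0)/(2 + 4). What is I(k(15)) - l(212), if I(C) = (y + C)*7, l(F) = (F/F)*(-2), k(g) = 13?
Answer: 551/6 ≈ 91.833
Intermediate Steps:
y = -⅙ (y = -1/6 = -1*⅙ = -⅙ ≈ -0.16667)
l(F) = -2 (l(F) = 1*(-2) = -2)
I(C) = -7/6 + 7*C (I(C) = (-⅙ + C)*7 = -7/6 + 7*C)
I(k(15)) - l(212) = (-7/6 + 7*13) - 1*(-2) = (-7/6 + 91) + 2 = 539/6 + 2 = 551/6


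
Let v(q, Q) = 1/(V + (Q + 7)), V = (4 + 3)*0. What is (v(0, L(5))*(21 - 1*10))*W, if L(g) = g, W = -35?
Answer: -385/12 ≈ -32.083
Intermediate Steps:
V = 0 (V = 7*0 = 0)
v(q, Q) = 1/(7 + Q) (v(q, Q) = 1/(0 + (Q + 7)) = 1/(0 + (7 + Q)) = 1/(7 + Q))
(v(0, L(5))*(21 - 1*10))*W = ((21 - 1*10)/(7 + 5))*(-35) = ((21 - 10)/12)*(-35) = ((1/12)*11)*(-35) = (11/12)*(-35) = -385/12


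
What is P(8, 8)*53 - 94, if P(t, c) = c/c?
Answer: -41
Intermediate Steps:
P(t, c) = 1
P(8, 8)*53 - 94 = 1*53 - 94 = 53 - 94 = -41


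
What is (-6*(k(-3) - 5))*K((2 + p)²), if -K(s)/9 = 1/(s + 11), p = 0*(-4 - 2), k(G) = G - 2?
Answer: -36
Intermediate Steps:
k(G) = -2 + G
p = 0 (p = 0*(-6) = 0)
K(s) = -9/(11 + s) (K(s) = -9/(s + 11) = -9/(11 + s))
(-6*(k(-3) - 5))*K((2 + p)²) = (-6*((-2 - 3) - 5))*(-9/(11 + (2 + 0)²)) = (-6*(-5 - 5))*(-9/(11 + 2²)) = (-6*(-10))*(-9/(11 + 4)) = 60*(-9/15) = 60*(-9*1/15) = 60*(-⅗) = -36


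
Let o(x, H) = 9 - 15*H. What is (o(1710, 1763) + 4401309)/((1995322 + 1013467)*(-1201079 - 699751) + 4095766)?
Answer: -4374873/5719192299104 ≈ -7.6495e-7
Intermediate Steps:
(o(1710, 1763) + 4401309)/((1995322 + 1013467)*(-1201079 - 699751) + 4095766) = ((9 - 15*1763) + 4401309)/((1995322 + 1013467)*(-1201079 - 699751) + 4095766) = ((9 - 26445) + 4401309)/(3008789*(-1900830) + 4095766) = (-26436 + 4401309)/(-5719196394870 + 4095766) = 4374873/(-5719192299104) = 4374873*(-1/5719192299104) = -4374873/5719192299104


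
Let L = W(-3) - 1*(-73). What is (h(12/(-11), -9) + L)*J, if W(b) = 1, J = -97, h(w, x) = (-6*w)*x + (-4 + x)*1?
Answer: -2231/11 ≈ -202.82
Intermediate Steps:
h(w, x) = -4 + x - 6*w*x (h(w, x) = -6*w*x + (-4 + x) = -4 + x - 6*w*x)
L = 74 (L = 1 - 1*(-73) = 1 + 73 = 74)
(h(12/(-11), -9) + L)*J = ((-4 - 9 - 6*12/(-11)*(-9)) + 74)*(-97) = ((-4 - 9 - 6*12*(-1/11)*(-9)) + 74)*(-97) = ((-4 - 9 - 6*(-12/11)*(-9)) + 74)*(-97) = ((-4 - 9 - 648/11) + 74)*(-97) = (-791/11 + 74)*(-97) = (23/11)*(-97) = -2231/11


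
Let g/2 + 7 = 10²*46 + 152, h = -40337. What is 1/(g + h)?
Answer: -1/30847 ≈ -3.2418e-5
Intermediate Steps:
g = 9490 (g = -14 + 2*(10²*46 + 152) = -14 + 2*(100*46 + 152) = -14 + 2*(4600 + 152) = -14 + 2*4752 = -14 + 9504 = 9490)
1/(g + h) = 1/(9490 - 40337) = 1/(-30847) = -1/30847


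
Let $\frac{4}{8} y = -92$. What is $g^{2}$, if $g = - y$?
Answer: $33856$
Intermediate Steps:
$y = -184$ ($y = 2 \left(-92\right) = -184$)
$g = 184$ ($g = \left(-1\right) \left(-184\right) = 184$)
$g^{2} = 184^{2} = 33856$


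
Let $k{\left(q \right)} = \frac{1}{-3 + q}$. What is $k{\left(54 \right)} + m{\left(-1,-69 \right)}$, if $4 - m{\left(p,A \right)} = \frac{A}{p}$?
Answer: $- \frac{3314}{51} \approx -64.98$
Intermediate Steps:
$m{\left(p,A \right)} = 4 - \frac{A}{p}$
$k{\left(54 \right)} + m{\left(-1,-69 \right)} = \frac{1}{-3 + 54} + \left(4 - - \frac{69}{-1}\right) = \frac{1}{51} + \left(4 - \left(-69\right) \left(-1\right)\right) = \frac{1}{51} + \left(4 - 69\right) = \frac{1}{51} - 65 = - \frac{3314}{51}$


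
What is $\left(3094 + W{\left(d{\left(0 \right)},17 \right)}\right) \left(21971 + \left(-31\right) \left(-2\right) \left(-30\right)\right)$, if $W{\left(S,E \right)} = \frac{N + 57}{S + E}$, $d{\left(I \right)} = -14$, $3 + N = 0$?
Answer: $62585432$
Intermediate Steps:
$N = -3$ ($N = -3 + 0 = -3$)
$W{\left(S,E \right)} = \frac{54}{E + S}$ ($W{\left(S,E \right)} = \frac{-3 + 57}{S + E} = \frac{54}{E + S}$)
$\left(3094 + W{\left(d{\left(0 \right)},17 \right)}\right) \left(21971 + \left(-31\right) \left(-2\right) \left(-30\right)\right) = \left(3094 + \frac{54}{17 - 14}\right) \left(21971 + \left(-31\right) \left(-2\right) \left(-30\right)\right) = \left(3094 + \frac{54}{3}\right) \left(21971 + 62 \left(-30\right)\right) = \left(3094 + 54 \cdot \frac{1}{3}\right) \left(21971 - 1860\right) = \left(3094 + 18\right) 20111 = 3112 \cdot 20111 = 62585432$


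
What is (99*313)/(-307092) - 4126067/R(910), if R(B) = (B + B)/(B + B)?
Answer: -422360732717/102364 ≈ -4.1261e+6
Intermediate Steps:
R(B) = 1 (R(B) = (2*B)/((2*B)) = (2*B)*(1/(2*B)) = 1)
(99*313)/(-307092) - 4126067/R(910) = (99*313)/(-307092) - 4126067/1 = 30987*(-1/307092) - 4126067*1 = -10329/102364 - 4126067 = -422360732717/102364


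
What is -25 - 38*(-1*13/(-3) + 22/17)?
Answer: -12181/51 ≈ -238.84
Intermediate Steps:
-25 - 38*(-1*13/(-3) + 22/17) = -25 - 38*(-13*(-1/3) + 22*(1/17)) = -25 - 38*(13/3 + 22/17) = -25 - 38*287/51 = -25 - 10906/51 = -12181/51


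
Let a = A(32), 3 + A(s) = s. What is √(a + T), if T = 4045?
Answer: √4074 ≈ 63.828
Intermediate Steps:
A(s) = -3 + s
a = 29 (a = -3 + 32 = 29)
√(a + T) = √(29 + 4045) = √4074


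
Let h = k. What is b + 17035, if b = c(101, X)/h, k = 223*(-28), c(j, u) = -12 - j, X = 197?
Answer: 106366653/6244 ≈ 17035.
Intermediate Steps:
k = -6244
h = -6244
b = 113/6244 (b = (-12 - 1*101)/(-6244) = (-12 - 101)*(-1/6244) = -113*(-1/6244) = 113/6244 ≈ 0.018097)
b + 17035 = 113/6244 + 17035 = 106366653/6244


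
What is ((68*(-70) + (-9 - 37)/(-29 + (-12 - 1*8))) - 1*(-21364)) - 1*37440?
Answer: -1020918/49 ≈ -20835.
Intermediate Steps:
((68*(-70) + (-9 - 37)/(-29 + (-12 - 1*8))) - 1*(-21364)) - 1*37440 = ((-4760 - 46/(-29 + (-12 - 8))) + 21364) - 37440 = ((-4760 - 46/(-29 - 20)) + 21364) - 37440 = ((-4760 - 46/(-49)) + 21364) - 37440 = ((-4760 - 46*(-1/49)) + 21364) - 37440 = ((-4760 + 46/49) + 21364) - 37440 = (-233194/49 + 21364) - 37440 = 813642/49 - 37440 = -1020918/49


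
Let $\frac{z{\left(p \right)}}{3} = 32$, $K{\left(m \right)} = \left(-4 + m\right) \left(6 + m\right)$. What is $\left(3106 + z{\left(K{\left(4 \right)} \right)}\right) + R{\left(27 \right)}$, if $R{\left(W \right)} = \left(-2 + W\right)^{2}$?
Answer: $3827$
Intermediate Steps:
$z{\left(p \right)} = 96$ ($z{\left(p \right)} = 3 \cdot 32 = 96$)
$\left(3106 + z{\left(K{\left(4 \right)} \right)}\right) + R{\left(27 \right)} = \left(3106 + 96\right) + \left(-2 + 27\right)^{2} = 3202 + 25^{2} = 3202 + 625 = 3827$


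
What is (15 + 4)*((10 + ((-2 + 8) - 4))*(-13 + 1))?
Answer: -2736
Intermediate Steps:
(15 + 4)*((10 + ((-2 + 8) - 4))*(-13 + 1)) = 19*((10 + (6 - 4))*(-12)) = 19*((10 + 2)*(-12)) = 19*(12*(-12)) = 19*(-144) = -2736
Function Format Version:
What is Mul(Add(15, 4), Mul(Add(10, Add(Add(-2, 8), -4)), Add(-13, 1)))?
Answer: -2736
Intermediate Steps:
Mul(Add(15, 4), Mul(Add(10, Add(Add(-2, 8), -4)), Add(-13, 1))) = Mul(19, Mul(Add(10, Add(6, -4)), -12)) = Mul(19, Mul(Add(10, 2), -12)) = Mul(19, Mul(12, -12)) = Mul(19, -144) = -2736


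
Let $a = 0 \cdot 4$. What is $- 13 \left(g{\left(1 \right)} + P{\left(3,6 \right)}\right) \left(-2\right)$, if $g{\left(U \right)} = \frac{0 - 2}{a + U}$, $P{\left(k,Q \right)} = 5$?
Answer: $78$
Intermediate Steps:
$a = 0$
$g{\left(U \right)} = - \frac{2}{U}$ ($g{\left(U \right)} = \frac{0 - 2}{0 + U} = - \frac{2}{U}$)
$- 13 \left(g{\left(1 \right)} + P{\left(3,6 \right)}\right) \left(-2\right) = - 13 \left(- \frac{2}{1} + 5\right) \left(-2\right) = - 13 \left(\left(-2\right) 1 + 5\right) \left(-2\right) = - 13 \left(-2 + 5\right) \left(-2\right) = - 13 \cdot 3 \left(-2\right) = \left(-13\right) \left(-6\right) = 78$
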